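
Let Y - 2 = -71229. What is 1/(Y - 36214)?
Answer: -1/107441 ≈ -9.3074e-6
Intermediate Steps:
Y = -71227 (Y = 2 - 71229 = -71227)
1/(Y - 36214) = 1/(-71227 - 36214) = 1/(-107441) = -1/107441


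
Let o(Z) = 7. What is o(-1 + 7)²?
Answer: 49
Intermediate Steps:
o(-1 + 7)² = 7² = 49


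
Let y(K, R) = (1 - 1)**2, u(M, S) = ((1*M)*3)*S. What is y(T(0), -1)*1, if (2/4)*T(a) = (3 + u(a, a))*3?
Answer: 0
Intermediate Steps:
u(M, S) = 3*M*S (u(M, S) = (M*3)*S = (3*M)*S = 3*M*S)
T(a) = 18 + 18*a**2 (T(a) = 2*((3 + 3*a*a)*3) = 2*((3 + 3*a**2)*3) = 2*(9 + 9*a**2) = 18 + 18*a**2)
y(K, R) = 0 (y(K, R) = 0**2 = 0)
y(T(0), -1)*1 = 0*1 = 0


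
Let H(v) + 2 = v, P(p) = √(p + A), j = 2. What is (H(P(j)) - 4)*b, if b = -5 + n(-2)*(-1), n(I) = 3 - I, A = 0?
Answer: 60 - 10*√2 ≈ 45.858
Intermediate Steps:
P(p) = √p (P(p) = √(p + 0) = √p)
H(v) = -2 + v
b = -10 (b = -5 + (3 - 1*(-2))*(-1) = -5 + (3 + 2)*(-1) = -5 + 5*(-1) = -5 - 5 = -10)
(H(P(j)) - 4)*b = ((-2 + √2) - 4)*(-10) = (-6 + √2)*(-10) = 60 - 10*√2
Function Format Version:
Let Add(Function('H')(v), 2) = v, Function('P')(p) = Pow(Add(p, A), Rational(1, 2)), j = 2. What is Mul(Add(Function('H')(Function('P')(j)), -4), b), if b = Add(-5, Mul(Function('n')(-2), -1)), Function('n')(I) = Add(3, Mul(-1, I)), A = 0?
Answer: Add(60, Mul(-10, Pow(2, Rational(1, 2)))) ≈ 45.858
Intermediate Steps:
Function('P')(p) = Pow(p, Rational(1, 2)) (Function('P')(p) = Pow(Add(p, 0), Rational(1, 2)) = Pow(p, Rational(1, 2)))
Function('H')(v) = Add(-2, v)
b = -10 (b = Add(-5, Mul(Add(3, Mul(-1, -2)), -1)) = Add(-5, Mul(Add(3, 2), -1)) = Add(-5, Mul(5, -1)) = Add(-5, -5) = -10)
Mul(Add(Function('H')(Function('P')(j)), -4), b) = Mul(Add(Add(-2, Pow(2, Rational(1, 2))), -4), -10) = Mul(Add(-6, Pow(2, Rational(1, 2))), -10) = Add(60, Mul(-10, Pow(2, Rational(1, 2))))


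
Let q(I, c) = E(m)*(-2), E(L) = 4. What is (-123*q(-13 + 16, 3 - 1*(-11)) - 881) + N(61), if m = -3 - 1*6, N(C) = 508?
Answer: 611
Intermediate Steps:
m = -9 (m = -3 - 6 = -9)
q(I, c) = -8 (q(I, c) = 4*(-2) = -8)
(-123*q(-13 + 16, 3 - 1*(-11)) - 881) + N(61) = (-123*(-8) - 881) + 508 = (984 - 881) + 508 = 103 + 508 = 611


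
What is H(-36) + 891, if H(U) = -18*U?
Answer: 1539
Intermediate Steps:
H(-36) + 891 = -18*(-36) + 891 = 648 + 891 = 1539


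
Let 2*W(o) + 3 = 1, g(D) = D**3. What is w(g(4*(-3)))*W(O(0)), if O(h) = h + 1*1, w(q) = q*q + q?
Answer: -2984256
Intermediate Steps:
w(q) = q + q**2 (w(q) = q**2 + q = q + q**2)
O(h) = 1 + h (O(h) = h + 1 = 1 + h)
W(o) = -1 (W(o) = -3/2 + (1/2)*1 = -3/2 + 1/2 = -1)
w(g(4*(-3)))*W(O(0)) = ((4*(-3))**3*(1 + (4*(-3))**3))*(-1) = ((-12)**3*(1 + (-12)**3))*(-1) = -1728*(1 - 1728)*(-1) = -1728*(-1727)*(-1) = 2984256*(-1) = -2984256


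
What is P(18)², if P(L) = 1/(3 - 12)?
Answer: 1/81 ≈ 0.012346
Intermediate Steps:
P(L) = -⅑ (P(L) = 1/(-9) = -⅑)
P(18)² = (-⅑)² = 1/81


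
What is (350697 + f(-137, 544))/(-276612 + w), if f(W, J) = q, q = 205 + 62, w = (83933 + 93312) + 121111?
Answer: 9749/604 ≈ 16.141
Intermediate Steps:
w = 298356 (w = 177245 + 121111 = 298356)
q = 267
f(W, J) = 267
(350697 + f(-137, 544))/(-276612 + w) = (350697 + 267)/(-276612 + 298356) = 350964/21744 = 350964*(1/21744) = 9749/604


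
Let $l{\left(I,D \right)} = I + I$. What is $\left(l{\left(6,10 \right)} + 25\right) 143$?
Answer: $5291$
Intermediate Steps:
$l{\left(I,D \right)} = 2 I$
$\left(l{\left(6,10 \right)} + 25\right) 143 = \left(2 \cdot 6 + 25\right) 143 = \left(12 + 25\right) 143 = 37 \cdot 143 = 5291$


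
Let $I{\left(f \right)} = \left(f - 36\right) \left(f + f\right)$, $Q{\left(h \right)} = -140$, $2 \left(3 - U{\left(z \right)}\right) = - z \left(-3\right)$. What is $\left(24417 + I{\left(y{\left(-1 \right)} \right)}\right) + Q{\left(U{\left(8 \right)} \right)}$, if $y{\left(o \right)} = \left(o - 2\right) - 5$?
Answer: $24981$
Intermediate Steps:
$U{\left(z \right)} = 3 - \frac{3 z}{2}$ ($U{\left(z \right)} = 3 - \frac{- z \left(-3\right)}{2} = 3 - \frac{3 z}{2}$)
$y{\left(o \right)} = -7 + o$ ($y{\left(o \right)} = \left(-2 + o\right) - 5 = -7 + o$)
$I{\left(f \right)} = 2 f \left(-36 + f\right)$ ($I{\left(f \right)} = \left(-36 + f\right) 2 f = 2 f \left(-36 + f\right)$)
$\left(24417 + I{\left(y{\left(-1 \right)} \right)}\right) + Q{\left(U{\left(8 \right)} \right)} = \left(24417 + 2 \left(-7 - 1\right) \left(-36 - 8\right)\right) - 140 = \left(24417 + 2 \left(-8\right) \left(-36 - 8\right)\right) - 140 = \left(24417 + 2 \left(-8\right) \left(-44\right)\right) - 140 = \left(24417 + 704\right) - 140 = 25121 - 140 = 24981$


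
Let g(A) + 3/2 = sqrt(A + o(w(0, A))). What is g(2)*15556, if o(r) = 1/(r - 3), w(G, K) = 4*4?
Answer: -23334 + 46668*sqrt(39)/13 ≈ -915.42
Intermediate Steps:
w(G, K) = 16
o(r) = 1/(-3 + r)
g(A) = -3/2 + sqrt(1/13 + A) (g(A) = -3/2 + sqrt(A + 1/(-3 + 16)) = -3/2 + sqrt(A + 1/13) = -3/2 + sqrt(1/13 + A))
g(2)*15556 = (-3/2 + sqrt(13 + 169*2)/13)*15556 = (-3/2 + sqrt(13 + 338)/13)*15556 = (-3/2 + sqrt(351)/13)*15556 = (-3/2 + (3*sqrt(39))/13)*15556 = (-3/2 + 3*sqrt(39)/13)*15556 = -23334 + 46668*sqrt(39)/13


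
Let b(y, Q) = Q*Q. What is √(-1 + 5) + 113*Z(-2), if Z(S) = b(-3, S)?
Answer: 454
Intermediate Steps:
b(y, Q) = Q²
Z(S) = S²
√(-1 + 5) + 113*Z(-2) = √(-1 + 5) + 113*(-2)² = √4 + 113*4 = 2 + 452 = 454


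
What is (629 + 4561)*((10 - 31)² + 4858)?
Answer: 27501810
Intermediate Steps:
(629 + 4561)*((10 - 31)² + 4858) = 5190*((-21)² + 4858) = 5190*(441 + 4858) = 5190*5299 = 27501810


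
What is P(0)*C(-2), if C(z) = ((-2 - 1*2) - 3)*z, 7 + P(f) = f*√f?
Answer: -98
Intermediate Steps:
P(f) = -7 + f^(3/2) (P(f) = -7 + f*√f = -7 + f^(3/2))
C(z) = -7*z (C(z) = ((-2 - 2) - 3)*z = (-4 - 3)*z = -7*z)
P(0)*C(-2) = (-7 + 0^(3/2))*(-7*(-2)) = (-7 + 0)*14 = -7*14 = -98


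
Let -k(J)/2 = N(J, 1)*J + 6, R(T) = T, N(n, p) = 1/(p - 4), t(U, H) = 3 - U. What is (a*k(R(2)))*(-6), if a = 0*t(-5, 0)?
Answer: 0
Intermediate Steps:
N(n, p) = 1/(-4 + p)
a = 0 (a = 0*(3 - 1*(-5)) = 0*(3 + 5) = 0*8 = 0)
k(J) = -12 + 2*J/3 (k(J) = -2*(J/(-4 + 1) + 6) = -2*(J/(-3) + 6) = -2*(-J/3 + 6) = -2*(6 - J/3) = -12 + 2*J/3)
(a*k(R(2)))*(-6) = (0*(-12 + (2/3)*2))*(-6) = (0*(-12 + 4/3))*(-6) = (0*(-32/3))*(-6) = 0*(-6) = 0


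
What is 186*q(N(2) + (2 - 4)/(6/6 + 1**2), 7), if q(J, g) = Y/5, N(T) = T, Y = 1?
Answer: 186/5 ≈ 37.200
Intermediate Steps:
q(J, g) = 1/5
186*q(N(2) + (2 - 4)/(6/6 + 1**2), 7) = 186*(1/5) = 186/5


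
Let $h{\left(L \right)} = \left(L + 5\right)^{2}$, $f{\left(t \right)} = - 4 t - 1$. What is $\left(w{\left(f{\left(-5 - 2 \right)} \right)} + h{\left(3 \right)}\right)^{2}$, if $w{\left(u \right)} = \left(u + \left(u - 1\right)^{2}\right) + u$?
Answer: $630436$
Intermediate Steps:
$f{\left(t \right)} = -1 - 4 t$
$w{\left(u \right)} = \left(-1 + u\right)^{2} + 2 u$ ($w{\left(u \right)} = \left(u + \left(-1 + u\right)^{2}\right) + u = \left(-1 + u\right)^{2} + 2 u$)
$h{\left(L \right)} = \left(5 + L\right)^{2}$
$\left(w{\left(f{\left(-5 - 2 \right)} \right)} + h{\left(3 \right)}\right)^{2} = \left(\left(1 + \left(-1 - 4 \left(-5 - 2\right)\right)^{2}\right) + \left(5 + 3\right)^{2}\right)^{2} = \left(\left(1 + \left(-1 - 4 \left(-5 - 2\right)\right)^{2}\right) + 8^{2}\right)^{2} = \left(\left(1 + \left(-1 - -28\right)^{2}\right) + 64\right)^{2} = \left(\left(1 + \left(-1 + 28\right)^{2}\right) + 64\right)^{2} = \left(\left(1 + 27^{2}\right) + 64\right)^{2} = \left(\left(1 + 729\right) + 64\right)^{2} = \left(730 + 64\right)^{2} = 794^{2} = 630436$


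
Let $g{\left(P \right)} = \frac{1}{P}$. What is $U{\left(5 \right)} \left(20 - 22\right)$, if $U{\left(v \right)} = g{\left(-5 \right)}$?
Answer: $\frac{2}{5} \approx 0.4$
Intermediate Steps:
$U{\left(v \right)} = - \frac{1}{5}$ ($U{\left(v \right)} = \frac{1}{-5} = - \frac{1}{5}$)
$U{\left(5 \right)} \left(20 - 22\right) = - \frac{20 - 22}{5} = \left(- \frac{1}{5}\right) \left(-2\right) = \frac{2}{5}$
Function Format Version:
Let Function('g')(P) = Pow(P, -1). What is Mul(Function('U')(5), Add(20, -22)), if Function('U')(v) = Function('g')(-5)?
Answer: Rational(2, 5) ≈ 0.40000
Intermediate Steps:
Function('U')(v) = Rational(-1, 5) (Function('U')(v) = Pow(-5, -1) = Rational(-1, 5))
Mul(Function('U')(5), Add(20, -22)) = Mul(Rational(-1, 5), Add(20, -22)) = Mul(Rational(-1, 5), -2) = Rational(2, 5)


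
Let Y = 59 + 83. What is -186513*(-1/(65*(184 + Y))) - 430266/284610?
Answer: 1465537613/201029530 ≈ 7.2902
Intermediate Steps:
Y = 142
-186513*(-1/(65*(184 + Y))) - 430266/284610 = -186513*(-1/(65*(184 + 142))) - 430266/284610 = -186513/(326*(-65)) - 430266*1/284610 = -186513/(-21190) - 71711/47435 = -186513*(-1/21190) - 71711/47435 = 186513/21190 - 71711/47435 = 1465537613/201029530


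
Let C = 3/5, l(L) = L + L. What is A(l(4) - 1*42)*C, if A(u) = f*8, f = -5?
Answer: -24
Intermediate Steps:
l(L) = 2*L
C = ⅗ (C = 3*(⅕) = ⅗ ≈ 0.60000)
A(u) = -40 (A(u) = -5*8 = -40)
A(l(4) - 1*42)*C = -40*⅗ = -24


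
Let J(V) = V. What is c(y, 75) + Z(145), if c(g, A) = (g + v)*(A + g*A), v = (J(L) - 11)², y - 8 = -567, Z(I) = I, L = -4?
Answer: 13978045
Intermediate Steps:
y = -559 (y = 8 - 567 = -559)
v = 225 (v = (-4 - 11)² = (-15)² = 225)
c(g, A) = (225 + g)*(A + A*g) (c(g, A) = (g + 225)*(A + g*A) = (225 + g)*(A + A*g))
c(y, 75) + Z(145) = 75*(225 + (-559)² + 226*(-559)) + 145 = 75*(225 + 312481 - 126334) + 145 = 75*186372 + 145 = 13977900 + 145 = 13978045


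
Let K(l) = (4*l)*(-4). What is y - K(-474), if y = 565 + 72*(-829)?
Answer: -66707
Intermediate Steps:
y = -59123 (y = 565 - 59688 = -59123)
K(l) = -16*l
y - K(-474) = -59123 - (-16)*(-474) = -59123 - 1*7584 = -59123 - 7584 = -66707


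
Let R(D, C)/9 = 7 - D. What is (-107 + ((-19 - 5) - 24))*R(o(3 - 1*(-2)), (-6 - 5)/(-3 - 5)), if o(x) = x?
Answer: -2790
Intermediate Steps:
R(D, C) = 63 - 9*D (R(D, C) = 9*(7 - D) = 63 - 9*D)
(-107 + ((-19 - 5) - 24))*R(o(3 - 1*(-2)), (-6 - 5)/(-3 - 5)) = (-107 + ((-19 - 5) - 24))*(63 - 9*(3 - 1*(-2))) = (-107 + (-24 - 24))*(63 - 9*(3 + 2)) = (-107 - 48)*(63 - 9*5) = -155*(63 - 45) = -155*18 = -2790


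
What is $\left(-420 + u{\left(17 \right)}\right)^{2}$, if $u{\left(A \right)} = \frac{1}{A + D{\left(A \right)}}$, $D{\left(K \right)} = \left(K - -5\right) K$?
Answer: $\frac{26967879961}{152881} \approx 1.764 \cdot 10^{5}$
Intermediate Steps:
$D{\left(K \right)} = K \left(5 + K\right)$ ($D{\left(K \right)} = \left(K + 5\right) K = \left(5 + K\right) K = K \left(5 + K\right)$)
$u{\left(A \right)} = \frac{1}{A + A \left(5 + A\right)}$
$\left(-420 + u{\left(17 \right)}\right)^{2} = \left(-420 + \frac{1}{17 \left(6 + 17\right)}\right)^{2} = \left(-420 + \frac{1}{17 \cdot 23}\right)^{2} = \left(-420 + \frac{1}{17} \cdot \frac{1}{23}\right)^{2} = \left(-420 + \frac{1}{391}\right)^{2} = \left(- \frac{164219}{391}\right)^{2} = \frac{26967879961}{152881}$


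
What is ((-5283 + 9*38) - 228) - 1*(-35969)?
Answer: 30800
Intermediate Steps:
((-5283 + 9*38) - 228) - 1*(-35969) = ((-5283 + 342) - 228) + 35969 = (-4941 - 228) + 35969 = -5169 + 35969 = 30800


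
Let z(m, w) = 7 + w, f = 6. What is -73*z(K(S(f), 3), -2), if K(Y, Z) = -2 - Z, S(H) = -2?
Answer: -365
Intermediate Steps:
-73*z(K(S(f), 3), -2) = -73*(7 - 2) = -73*5 = -365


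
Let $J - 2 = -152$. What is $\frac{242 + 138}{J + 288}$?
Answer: $\frac{190}{69} \approx 2.7536$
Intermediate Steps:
$J = -150$ ($J = 2 - 152 = -150$)
$\frac{242 + 138}{J + 288} = \frac{242 + 138}{-150 + 288} = \frac{380}{138} = 380 \cdot \frac{1}{138} = \frac{190}{69}$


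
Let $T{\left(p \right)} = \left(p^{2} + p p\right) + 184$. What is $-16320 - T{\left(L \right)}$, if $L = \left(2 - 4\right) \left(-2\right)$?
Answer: $-16536$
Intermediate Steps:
$L = 4$ ($L = \left(-2\right) \left(-2\right) = 4$)
$T{\left(p \right)} = 184 + 2 p^{2}$ ($T{\left(p \right)} = \left(p^{2} + p^{2}\right) + 184 = 2 p^{2} + 184 = 184 + 2 p^{2}$)
$-16320 - T{\left(L \right)} = -16320 - \left(184 + 2 \cdot 4^{2}\right) = -16320 - \left(184 + 2 \cdot 16\right) = -16320 - \left(184 + 32\right) = -16320 - 216 = -16536$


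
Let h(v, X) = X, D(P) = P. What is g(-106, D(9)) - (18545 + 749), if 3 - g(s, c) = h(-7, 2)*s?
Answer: -19079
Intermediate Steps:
g(s, c) = 3 - 2*s
g(-106, D(9)) - (18545 + 749) = (3 - 2*(-106)) - (18545 + 749) = (3 + 212) - 1*19294 = 215 - 19294 = -19079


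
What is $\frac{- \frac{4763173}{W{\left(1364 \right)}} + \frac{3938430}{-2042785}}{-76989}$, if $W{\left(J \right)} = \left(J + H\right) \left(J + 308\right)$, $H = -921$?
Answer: $\frac{133129660043}{1226218129729032} \approx 0.00010857$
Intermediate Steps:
$W{\left(J \right)} = \left(-921 + J\right) \left(308 + J\right)$ ($W{\left(J \right)} = \left(J - 921\right) \left(J + 308\right) = \left(-921 + J\right) \left(308 + J\right)$)
$\frac{- \frac{4763173}{W{\left(1364 \right)}} + \frac{3938430}{-2042785}}{-76989} = \frac{- \frac{4763173}{-283668 + 1364^{2} - 836132} + \frac{3938430}{-2042785}}{-76989} = \left(- \frac{4763173}{-283668 + 1860496 - 836132} + 3938430 \left(- \frac{1}{2042785}\right)\right) \left(- \frac{1}{76989}\right) = \left(- \frac{4763173}{740696} - \frac{787686}{408557}\right) \left(- \frac{1}{76989}\right) = \left(- \frac{133129660043}{15927186088}\right) \left(- \frac{1}{76989}\right) = \frac{133129660043}{1226218129729032}$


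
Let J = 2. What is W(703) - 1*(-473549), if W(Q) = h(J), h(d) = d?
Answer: 473551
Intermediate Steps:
W(Q) = 2
W(703) - 1*(-473549) = 2 - 1*(-473549) = 2 + 473549 = 473551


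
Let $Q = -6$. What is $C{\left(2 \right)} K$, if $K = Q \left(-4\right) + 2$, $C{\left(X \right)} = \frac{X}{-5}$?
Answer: $- \frac{52}{5} \approx -10.4$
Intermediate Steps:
$C{\left(X \right)} = - \frac{X}{5}$ ($C{\left(X \right)} = X \left(- \frac{1}{5}\right) = - \frac{X}{5}$)
$K = 26$ ($K = \left(-6\right) \left(-4\right) + 2 = 24 + 2 = 26$)
$C{\left(2 \right)} K = \left(- \frac{1}{5}\right) 2 \cdot 26 = \left(- \frac{2}{5}\right) 26 = - \frac{52}{5}$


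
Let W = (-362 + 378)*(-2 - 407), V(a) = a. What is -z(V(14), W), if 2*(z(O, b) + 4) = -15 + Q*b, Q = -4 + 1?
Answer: -19609/2 ≈ -9804.5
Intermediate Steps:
Q = -3
W = -6544 (W = 16*(-409) = -6544)
z(O, b) = -23/2 - 3*b/2 (z(O, b) = -4 + (-15 - 3*b)/2 = -4 + (-15/2 - 3*b/2) = -23/2 - 3*b/2)
-z(V(14), W) = -(-23/2 - 3/2*(-6544)) = -(-23/2 + 9816) = -1*19609/2 = -19609/2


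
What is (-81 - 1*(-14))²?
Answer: 4489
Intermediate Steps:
(-81 - 1*(-14))² = (-81 + 14)² = (-67)² = 4489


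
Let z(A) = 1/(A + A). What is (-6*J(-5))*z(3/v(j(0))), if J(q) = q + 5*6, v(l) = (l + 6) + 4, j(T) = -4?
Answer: -150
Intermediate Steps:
v(l) = 10 + l (v(l) = (6 + l) + 4 = 10 + l)
z(A) = 1/(2*A)
J(q) = 30 + q (J(q) = q + 30 = 30 + q)
(-6*J(-5))*z(3/v(j(0))) = (-6*(30 - 5))*(1/(2*((3/(10 - 4))))) = (-6*25)*(1/(2*((3/6)))) = -75/(3*(⅙)) = -75/½ = -75*2 = -150*1 = -150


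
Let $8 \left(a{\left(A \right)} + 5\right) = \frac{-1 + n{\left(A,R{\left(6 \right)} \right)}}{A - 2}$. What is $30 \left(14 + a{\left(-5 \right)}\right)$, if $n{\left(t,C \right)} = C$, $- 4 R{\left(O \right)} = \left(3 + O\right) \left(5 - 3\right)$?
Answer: $\frac{15285}{56} \approx 272.95$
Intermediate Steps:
$R{\left(O \right)} = - \frac{3}{2} - \frac{O}{2}$ ($R{\left(O \right)} = - \frac{\left(3 + O\right) \left(5 - 3\right)}{4} = - \frac{\left(3 + O\right) 2}{4} = - \frac{6 + 2 O}{4} = - \frac{3}{2} - \frac{O}{2}$)
$a{\left(A \right)} = -5 - \frac{11}{16 \left(-2 + A\right)}$ ($a{\left(A \right)} = -5 + \frac{\left(-1 - \frac{9}{2}\right) \frac{1}{A - 2}}{8} = -5 + \frac{\left(-1 - \frac{9}{2}\right) \frac{1}{-2 + A}}{8} = -5 + \frac{\left(- \frac{11}{2}\right) \frac{1}{-2 + A}}{8} = -5 - \frac{11}{16 \left(-2 + A\right)}$)
$30 \left(14 + a{\left(-5 \right)}\right) = 30 \left(14 + \frac{149 - -400}{16 \left(-2 - 5\right)}\right) = 30 \left(14 + \frac{149 + 400}{16 \left(-7\right)}\right) = 30 \left(14 + \frac{1}{16} \left(- \frac{1}{7}\right) 549\right) = 30 \left(14 - \frac{549}{112}\right) = 30 \cdot \frac{1019}{112} = \frac{15285}{56}$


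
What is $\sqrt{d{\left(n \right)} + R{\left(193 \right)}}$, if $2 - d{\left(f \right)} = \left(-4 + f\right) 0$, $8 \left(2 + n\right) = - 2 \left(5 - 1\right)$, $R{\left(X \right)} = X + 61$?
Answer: $16$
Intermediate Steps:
$R{\left(X \right)} = 61 + X$
$n = -3$ ($n = -2 + \frac{\left(-2\right) \left(5 - 1\right)}{8} = -2 + \frac{\left(-2\right) 4}{8} = -2 + \frac{1}{8} \left(-8\right) = -2 - 1 = -3$)
$d{\left(f \right)} = 2$ ($d{\left(f \right)} = 2 - \left(-4 + f\right) 0 = 2 - 0 = 2 + 0 = 2$)
$\sqrt{d{\left(n \right)} + R{\left(193 \right)}} = \sqrt{2 + \left(61 + 193\right)} = \sqrt{2 + 254} = \sqrt{256} = 16$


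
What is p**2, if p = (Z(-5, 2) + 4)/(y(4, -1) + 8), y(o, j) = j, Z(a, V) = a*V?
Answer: 36/49 ≈ 0.73469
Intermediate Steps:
Z(a, V) = V*a
p = -6/7 (p = (2*(-5) + 4)/(-1 + 8) = (-10 + 4)/7 = -6*1/7 = -6/7 ≈ -0.85714)
p**2 = (-6/7)**2 = 36/49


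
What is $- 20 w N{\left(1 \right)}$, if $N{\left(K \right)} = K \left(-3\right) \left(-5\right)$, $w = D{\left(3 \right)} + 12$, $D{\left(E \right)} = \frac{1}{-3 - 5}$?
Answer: $- \frac{7125}{2} \approx -3562.5$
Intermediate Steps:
$D{\left(E \right)} = - \frac{1}{8}$ ($D{\left(E \right)} = \frac{1}{-8} = - \frac{1}{8}$)
$w = \frac{95}{8}$ ($w = - \frac{1}{8} + 12 = \frac{95}{8} \approx 11.875$)
$N{\left(K \right)} = 15 K$ ($N{\left(K \right)} = - 3 K \left(-5\right) = 15 K$)
$- 20 w N{\left(1 \right)} = \left(-20\right) \frac{95}{8} \cdot 15 \cdot 1 = \left(- \frac{475}{2}\right) 15 = - \frac{7125}{2}$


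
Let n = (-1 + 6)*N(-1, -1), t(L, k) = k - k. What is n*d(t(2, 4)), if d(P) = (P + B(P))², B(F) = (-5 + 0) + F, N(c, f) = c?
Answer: -125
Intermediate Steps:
t(L, k) = 0
B(F) = -5 + F
n = -5 (n = (-1 + 6)*(-1) = 5*(-1) = -5)
d(P) = (-5 + 2*P)² (d(P) = (P + (-5 + P))² = (-5 + 2*P)²)
n*d(t(2, 4)) = -5*(-5 + 2*0)² = -5*(-5 + 0)² = -5*(-5)² = -5*25 = -125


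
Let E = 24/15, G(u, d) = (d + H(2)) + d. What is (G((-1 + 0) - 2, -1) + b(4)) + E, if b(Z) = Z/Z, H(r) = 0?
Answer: ⅗ ≈ 0.60000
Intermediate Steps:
G(u, d) = 2*d (G(u, d) = (d + 0) + d = d + d = 2*d)
E = 8/5 (E = 24*(1/15) = 8/5 ≈ 1.6000)
b(Z) = 1
(G((-1 + 0) - 2, -1) + b(4)) + E = (2*(-1) + 1) + 8/5 = (-2 + 1) + 8/5 = -1 + 8/5 = ⅗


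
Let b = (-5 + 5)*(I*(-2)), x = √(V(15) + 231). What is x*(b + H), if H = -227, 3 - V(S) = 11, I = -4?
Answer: -227*√223 ≈ -3389.8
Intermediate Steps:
V(S) = -8 (V(S) = 3 - 1*11 = 3 - 11 = -8)
x = √223 (x = √(-8 + 231) = √223 ≈ 14.933)
b = 0 (b = (-5 + 5)*(-4*(-2)) = 0*8 = 0)
x*(b + H) = √223*(0 - 227) = √223*(-227) = -227*√223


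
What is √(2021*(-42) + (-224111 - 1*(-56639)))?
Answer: I*√252354 ≈ 502.35*I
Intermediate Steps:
√(2021*(-42) + (-224111 - 1*(-56639))) = √(-84882 + (-224111 + 56639)) = √(-84882 - 167472) = √(-252354) = I*√252354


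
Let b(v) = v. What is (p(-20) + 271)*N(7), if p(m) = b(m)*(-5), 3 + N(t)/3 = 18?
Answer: 16695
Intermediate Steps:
N(t) = 45 (N(t) = -9 + 3*18 = -9 + 54 = 45)
p(m) = -5*m (p(m) = m*(-5) = -5*m)
(p(-20) + 271)*N(7) = (-5*(-20) + 271)*45 = (100 + 271)*45 = 371*45 = 16695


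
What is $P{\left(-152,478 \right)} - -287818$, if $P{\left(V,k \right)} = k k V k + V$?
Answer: $-16600445838$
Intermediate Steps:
$P{\left(V,k \right)} = V + V k^{3}$ ($P{\left(V,k \right)} = k^{2} V k + V = V k^{2} k + V = V k^{3} + V = V + V k^{3}$)
$P{\left(-152,478 \right)} - -287818 = - 152 \left(1 + 478^{3}\right) - -287818 = - 152 \left(1 + 109215352\right) + 287818 = \left(-152\right) 109215353 + 287818 = -16600733656 + 287818 = -16600445838$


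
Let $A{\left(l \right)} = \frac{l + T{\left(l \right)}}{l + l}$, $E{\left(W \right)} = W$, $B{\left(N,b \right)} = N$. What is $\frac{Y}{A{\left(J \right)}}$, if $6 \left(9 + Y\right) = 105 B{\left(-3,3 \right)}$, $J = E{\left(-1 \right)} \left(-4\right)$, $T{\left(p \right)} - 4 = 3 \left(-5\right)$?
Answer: $\frac{492}{7} \approx 70.286$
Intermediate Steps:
$T{\left(p \right)} = -11$ ($T{\left(p \right)} = 4 + 3 \left(-5\right) = 4 - 15 = -11$)
$J = 4$ ($J = \left(-1\right) \left(-4\right) = 4$)
$A{\left(l \right)} = \frac{-11 + l}{2 l}$ ($A{\left(l \right)} = \frac{l - 11}{l + l} = \frac{-11 + l}{2 l}$)
$Y = - \frac{123}{2}$ ($Y = -9 + \frac{105 \left(-3\right)}{6} = -9 + \frac{1}{6} \left(-315\right) = -9 - \frac{105}{2} = - \frac{123}{2} \approx -61.5$)
$\frac{Y}{A{\left(J \right)}} = - \frac{123}{2 \frac{-11 + 4}{2 \cdot 4}} = - \frac{123}{2 \cdot \frac{1}{2} \cdot \frac{1}{4} \left(-7\right)} = - \frac{123}{2 \left(- \frac{7}{8}\right)} = \left(- \frac{123}{2}\right) \left(- \frac{8}{7}\right) = \frac{492}{7}$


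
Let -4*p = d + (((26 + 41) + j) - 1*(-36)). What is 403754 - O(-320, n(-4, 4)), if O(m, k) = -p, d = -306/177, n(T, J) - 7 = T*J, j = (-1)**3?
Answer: 23820007/59 ≈ 4.0373e+5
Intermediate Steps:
j = -1
n(T, J) = 7 + J*T (n(T, J) = 7 + T*J = 7 + J*T)
d = -102/59 (d = -306*1/177 = -102/59 ≈ -1.7288)
p = -1479/59 (p = -(-102/59 + (((26 + 41) - 1) - 1*(-36)))/4 = -(-102/59 + ((67 - 1) + 36))/4 = -(-102/59 + (66 + 36))/4 = -(-102/59 + 102)/4 = -1/4*5916/59 = -1479/59 ≈ -25.068)
O(m, k) = 1479/59 (O(m, k) = -1*(-1479/59) = 1479/59)
403754 - O(-320, n(-4, 4)) = 403754 - 1*1479/59 = 403754 - 1479/59 = 23820007/59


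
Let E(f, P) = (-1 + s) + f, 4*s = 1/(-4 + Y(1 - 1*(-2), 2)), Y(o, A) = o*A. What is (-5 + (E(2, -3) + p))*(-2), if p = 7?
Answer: -25/4 ≈ -6.2500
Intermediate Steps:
Y(o, A) = A*o
s = 1/8 (s = 1/(4*(-4 + 2*(1 - 1*(-2)))) = 1/(4*(-4 + 2*(1 + 2))) = 1/(4*(-4 + 2*3)) = 1/(4*(-4 + 6)) = (1/4)/2 = (1/4)*(1/2) = 1/8 ≈ 0.12500)
E(f, P) = -7/8 + f (E(f, P) = (-1 + 1/8) + f = -7/8 + f)
(-5 + (E(2, -3) + p))*(-2) = (-5 + ((-7/8 + 2) + 7))*(-2) = (-5 + (9/8 + 7))*(-2) = (-5 + 65/8)*(-2) = (25/8)*(-2) = -25/4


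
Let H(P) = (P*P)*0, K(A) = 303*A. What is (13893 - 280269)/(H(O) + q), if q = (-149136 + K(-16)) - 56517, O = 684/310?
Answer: 88792/70167 ≈ 1.2654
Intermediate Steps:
O = 342/155 (O = 684*(1/310) = 342/155 ≈ 2.2065)
q = -210501 (q = (-149136 + 303*(-16)) - 56517 = (-149136 - 4848) - 56517 = -153984 - 56517 = -210501)
H(P) = 0 (H(P) = P**2*0 = 0)
(13893 - 280269)/(H(O) + q) = (13893 - 280269)/(0 - 210501) = -266376/(-210501) = -266376*(-1/210501) = 88792/70167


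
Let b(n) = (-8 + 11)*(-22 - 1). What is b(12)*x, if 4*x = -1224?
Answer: 21114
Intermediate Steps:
x = -306 (x = (1/4)*(-1224) = -306)
b(n) = -69 (b(n) = 3*(-23) = -69)
b(12)*x = -69*(-306) = 21114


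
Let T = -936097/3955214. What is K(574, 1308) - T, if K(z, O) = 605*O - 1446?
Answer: 3124200743413/3955214 ≈ 7.8989e+5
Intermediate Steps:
T = -936097/3955214 (T = -936097*1/3955214 = -936097/3955214 ≈ -0.23667)
K(z, O) = -1446 + 605*O
K(574, 1308) - T = (-1446 + 605*1308) - 1*(-936097/3955214) = (-1446 + 791340) + 936097/3955214 = 789894 + 936097/3955214 = 3124200743413/3955214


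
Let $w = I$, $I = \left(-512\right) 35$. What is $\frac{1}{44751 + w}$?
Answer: $\frac{1}{26831} \approx 3.727 \cdot 10^{-5}$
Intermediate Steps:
$I = -17920$
$w = -17920$
$\frac{1}{44751 + w} = \frac{1}{44751 - 17920} = \frac{1}{26831}$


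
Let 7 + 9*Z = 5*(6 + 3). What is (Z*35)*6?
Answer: 2660/3 ≈ 886.67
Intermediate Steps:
Z = 38/9 (Z = -7/9 + (5*(6 + 3))/9 = -7/9 + (5*9)/9 = -7/9 + (⅑)*45 = -7/9 + 5 = 38/9 ≈ 4.2222)
(Z*35)*6 = ((38/9)*35)*6 = (1330/9)*6 = 2660/3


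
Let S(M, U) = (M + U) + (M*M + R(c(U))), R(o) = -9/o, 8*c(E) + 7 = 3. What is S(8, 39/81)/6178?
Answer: 2443/166806 ≈ 0.014646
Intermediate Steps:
c(E) = -½ (c(E) = -7/8 + (⅛)*3 = -7/8 + 3/8 = -½)
S(M, U) = 18 + M + U + M² (S(M, U) = (M + U) + (M*M - 9/(-½)) = (M + U) + (M² - 9*(-2)) = (M + U) + (M² + 18) = (M + U) + (18 + M²) = 18 + M + U + M²)
S(8, 39/81)/6178 = (18 + 8 + 39/81 + 8²)/6178 = (18 + 8 + 39*(1/81) + 64)*(1/6178) = (18 + 8 + 13/27 + 64)*(1/6178) = (2443/27)*(1/6178) = 2443/166806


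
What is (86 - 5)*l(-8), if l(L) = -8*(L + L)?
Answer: 10368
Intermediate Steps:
l(L) = -16*L
(86 - 5)*l(-8) = (86 - 5)*(-16*(-8)) = 81*128 = 10368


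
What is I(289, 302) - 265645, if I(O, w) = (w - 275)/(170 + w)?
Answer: -125384413/472 ≈ -2.6565e+5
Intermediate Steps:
I(O, w) = (-275 + w)/(170 + w)
I(289, 302) - 265645 = (-275 + 302)/(170 + 302) - 265645 = 27/472 - 265645 = -125384413/472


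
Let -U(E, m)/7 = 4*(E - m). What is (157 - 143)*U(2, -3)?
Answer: -1960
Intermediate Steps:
U(E, m) = -28*E + 28*m (U(E, m) = -28*(E - m) = -7*(-4*m + 4*E) = -28*E + 28*m)
(157 - 143)*U(2, -3) = (157 - 143)*(-28*2 + 28*(-3)) = 14*(-56 - 84) = 14*(-140) = -1960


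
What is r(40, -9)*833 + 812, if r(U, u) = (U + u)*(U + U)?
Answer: 2066652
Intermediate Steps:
r(U, u) = 2*U*(U + u) (r(U, u) = (U + u)*(2*U) = 2*U*(U + u))
r(40, -9)*833 + 812 = (2*40*(40 - 9))*833 + 812 = (2*40*31)*833 + 812 = 2480*833 + 812 = 2065840 + 812 = 2066652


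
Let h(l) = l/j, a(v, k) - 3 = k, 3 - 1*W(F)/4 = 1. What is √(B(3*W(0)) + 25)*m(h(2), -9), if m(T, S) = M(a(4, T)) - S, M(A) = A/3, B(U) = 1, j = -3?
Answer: 88*√26/9 ≈ 49.857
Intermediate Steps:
W(F) = 8 (W(F) = 12 - 4*1 = 12 - 4 = 8)
a(v, k) = 3 + k
h(l) = -l/3 (h(l) = l/(-3) = l*(-⅓) = -l/3)
M(A) = A/3 (M(A) = A*(⅓) = A/3)
m(T, S) = 1 - S + T/3 (m(T, S) = (3 + T)/3 - S = (1 + T/3) - S = 1 - S + T/3)
√(B(3*W(0)) + 25)*m(h(2), -9) = √(1 + 25)*(1 - 1*(-9) + (-⅓*2)/3) = √26*(1 + 9 + (⅓)*(-⅔)) = √26*(1 + 9 - 2/9) = √26*(88/9) = 88*√26/9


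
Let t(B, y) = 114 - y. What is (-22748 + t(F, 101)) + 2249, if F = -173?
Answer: -20486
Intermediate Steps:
(-22748 + t(F, 101)) + 2249 = (-22748 + (114 - 1*101)) + 2249 = (-22748 + (114 - 101)) + 2249 = (-22748 + 13) + 2249 = -22735 + 2249 = -20486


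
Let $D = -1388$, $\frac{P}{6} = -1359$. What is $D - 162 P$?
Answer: $1319560$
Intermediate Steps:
$P = -8154$ ($P = 6 \left(-1359\right) = -8154$)
$D - 162 P = -1388 - -1320948 = -1388 + 1320948 = 1319560$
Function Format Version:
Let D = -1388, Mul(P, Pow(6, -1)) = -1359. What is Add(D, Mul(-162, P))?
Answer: 1319560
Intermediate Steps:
P = -8154 (P = Mul(6, -1359) = -8154)
Add(D, Mul(-162, P)) = Add(-1388, Mul(-162, -8154)) = Add(-1388, 1320948) = 1319560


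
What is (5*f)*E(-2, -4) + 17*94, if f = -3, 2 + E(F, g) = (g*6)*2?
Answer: 2348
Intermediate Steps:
E(F, g) = -2 + 12*g (E(F, g) = -2 + (g*6)*2 = -2 + (6*g)*2 = -2 + 12*g)
(5*f)*E(-2, -4) + 17*94 = (5*(-3))*(-2 + 12*(-4)) + 17*94 = -15*(-2 - 48) + 1598 = -15*(-50) + 1598 = 750 + 1598 = 2348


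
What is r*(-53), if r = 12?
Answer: -636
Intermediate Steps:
r*(-53) = 12*(-53) = -636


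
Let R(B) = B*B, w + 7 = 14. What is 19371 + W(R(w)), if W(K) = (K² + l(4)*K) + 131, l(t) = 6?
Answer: 22197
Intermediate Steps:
w = 7 (w = -7 + 14 = 7)
R(B) = B²
W(K) = 131 + K² + 6*K (W(K) = (K² + 6*K) + 131 = 131 + K² + 6*K)
19371 + W(R(w)) = 19371 + (131 + (7²)² + 6*7²) = 19371 + (131 + 49² + 6*49) = 19371 + (131 + 2401 + 294) = 19371 + 2826 = 22197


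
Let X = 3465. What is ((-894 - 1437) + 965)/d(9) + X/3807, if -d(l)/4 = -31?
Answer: -265039/26226 ≈ -10.106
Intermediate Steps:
d(l) = 124 (d(l) = -4*(-31) = 124)
((-894 - 1437) + 965)/d(9) + X/3807 = ((-894 - 1437) + 965)/124 + 3465/3807 = (-2331 + 965)*(1/124) + 3465*(1/3807) = -1366*1/124 + 385/423 = -683/62 + 385/423 = -265039/26226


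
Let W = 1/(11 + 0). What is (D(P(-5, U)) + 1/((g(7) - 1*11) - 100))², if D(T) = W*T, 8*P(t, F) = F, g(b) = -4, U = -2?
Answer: 25281/25603600 ≈ 0.00098740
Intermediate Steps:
W = 1/11 ≈ 0.090909
P(t, F) = F/8
D(T) = T/11
(D(P(-5, U)) + 1/((g(7) - 1*11) - 100))² = (((⅛)*(-2))/11 + 1/((-4 - 1*11) - 100))² = ((1/11)*(-¼) + 1/((-4 - 11) - 100))² = (-1/44 + 1/(-15 - 100))² = (-1/44 + 1/(-115))² = (-1/44 - 1/115)² = (-159/5060)² = 25281/25603600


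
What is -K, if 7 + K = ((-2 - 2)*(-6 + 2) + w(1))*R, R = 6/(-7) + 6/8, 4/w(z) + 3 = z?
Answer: 17/2 ≈ 8.5000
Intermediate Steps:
w(z) = 4/(-3 + z)
R = -3/28 (R = 6*(-⅐) + 6*(⅛) = -6/7 + ¾ = -3/28 ≈ -0.10714)
K = -17/2 (K = -7 + ((-2 - 2)*(-6 + 2) + 4/(-3 + 1))*(-3/28) = -7 + (-4*(-4) + 4/(-2))*(-3/28) = -7 + (16 + 4*(-½))*(-3/28) = -7 + (16 - 2)*(-3/28) = -7 + 14*(-3/28) = -7 - 3/2 = -17/2 ≈ -8.5000)
-K = -1*(-17/2) = 17/2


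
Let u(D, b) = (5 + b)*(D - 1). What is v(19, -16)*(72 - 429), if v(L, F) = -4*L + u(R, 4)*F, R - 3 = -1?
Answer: 78540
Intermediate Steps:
R = 2 (R = 3 - 1 = 2)
u(D, b) = (-1 + D)*(5 + b) (u(D, b) = (5 + b)*(-1 + D) = (-1 + D)*(5 + b))
v(L, F) = -4*L + 9*F (v(L, F) = -4*L + (-5 - 1*4 + 5*2 + 2*4)*F = -4*L + (-5 - 4 + 10 + 8)*F = -4*L + 9*F)
v(19, -16)*(72 - 429) = (-4*19 + 9*(-16))*(72 - 429) = (-76 - 144)*(-357) = -220*(-357) = 78540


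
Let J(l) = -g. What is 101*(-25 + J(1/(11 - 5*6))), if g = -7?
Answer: -1818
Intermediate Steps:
J(l) = 7 (J(l) = -1*(-7) = 7)
101*(-25 + J(1/(11 - 5*6))) = 101*(-25 + 7) = 101*(-18) = -1818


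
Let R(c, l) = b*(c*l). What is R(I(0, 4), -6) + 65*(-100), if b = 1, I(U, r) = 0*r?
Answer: -6500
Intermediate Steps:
I(U, r) = 0
R(c, l) = c*l (R(c, l) = 1*(c*l) = c*l)
R(I(0, 4), -6) + 65*(-100) = 0*(-6) + 65*(-100) = 0 - 6500 = -6500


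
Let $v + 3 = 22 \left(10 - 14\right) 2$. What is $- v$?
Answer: $179$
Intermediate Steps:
$v = -179$ ($v = -3 + 22 \left(10 - 14\right) 2 = -3 + 22 \left(-4\right) 2 = -3 - 176 = -179$)
$- v = \left(-1\right) \left(-179\right) = 179$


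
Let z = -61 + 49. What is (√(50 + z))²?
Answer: 38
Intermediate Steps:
z = -12
(√(50 + z))² = (√(50 - 12))² = (√38)² = 38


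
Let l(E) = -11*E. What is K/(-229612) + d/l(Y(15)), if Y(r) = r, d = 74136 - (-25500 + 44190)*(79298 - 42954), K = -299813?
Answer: 51983807747411/12628660 ≈ 4.1163e+6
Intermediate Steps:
d = -679195224 (d = 74136 - 18690*36344 = 74136 - 1*679269360 = 74136 - 679269360 = -679195224)
K/(-229612) + d/l(Y(15)) = -299813/(-229612) - 679195224/((-11*15)) = -299813*(-1/229612) - 679195224/(-165) = 299813/229612 - 679195224*(-1/165) = 299813/229612 + 226398408/55 = 51983807747411/12628660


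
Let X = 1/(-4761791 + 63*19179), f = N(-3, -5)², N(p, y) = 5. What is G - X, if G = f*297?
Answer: 26384841451/3553514 ≈ 7425.0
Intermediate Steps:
f = 25 (f = 5² = 25)
X = -1/3553514 (X = 1/(-4761791 + 1208277) = 1/(-3553514) = -1/3553514 ≈ -2.8141e-7)
G = 7425 (G = 25*297 = 7425)
G - X = 7425 - 1*(-1/3553514) = 7425 + 1/3553514 = 26384841451/3553514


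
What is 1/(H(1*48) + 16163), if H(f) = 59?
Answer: 1/16222 ≈ 6.1645e-5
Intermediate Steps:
1/(H(1*48) + 16163) = 1/(59 + 16163) = 1/16222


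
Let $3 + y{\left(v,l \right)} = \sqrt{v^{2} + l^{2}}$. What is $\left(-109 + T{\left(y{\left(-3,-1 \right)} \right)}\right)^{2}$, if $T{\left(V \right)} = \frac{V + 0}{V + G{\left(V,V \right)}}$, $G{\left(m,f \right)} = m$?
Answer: $\frac{47089}{4} \approx 11772.0$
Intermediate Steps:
$y{\left(v,l \right)} = -3 + \sqrt{l^{2} + v^{2}}$ ($y{\left(v,l \right)} = -3 + \sqrt{v^{2} + l^{2}} = -3 + \sqrt{l^{2} + v^{2}}$)
$T{\left(V \right)} = \frac{1}{2}$ ($T{\left(V \right)} = \frac{V + 0}{V + V} = \frac{V}{2 V} = V \frac{1}{2 V} = \frac{1}{2}$)
$\left(-109 + T{\left(y{\left(-3,-1 \right)} \right)}\right)^{2} = \left(-109 + \frac{1}{2}\right)^{2} = \left(- \frac{217}{2}\right)^{2} = \frac{47089}{4}$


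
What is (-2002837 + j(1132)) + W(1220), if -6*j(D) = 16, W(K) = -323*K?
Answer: -7190699/3 ≈ -2.3969e+6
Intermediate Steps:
j(D) = -8/3 (j(D) = -1/6*16 = -8/3)
(-2002837 + j(1132)) + W(1220) = (-2002837 - 8/3) - 323*1220 = -6008519/3 - 394060 = -7190699/3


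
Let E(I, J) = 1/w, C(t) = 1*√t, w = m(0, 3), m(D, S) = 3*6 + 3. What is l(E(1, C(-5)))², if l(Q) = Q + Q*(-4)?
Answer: 1/49 ≈ 0.020408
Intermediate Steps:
m(D, S) = 21 (m(D, S) = 18 + 3 = 21)
w = 21
C(t) = √t
E(I, J) = 1/21
l(Q) = -3*Q (l(Q) = Q - 4*Q = -3*Q)
l(E(1, C(-5)))² = (-3*1/21)² = (-⅐)² = 1/49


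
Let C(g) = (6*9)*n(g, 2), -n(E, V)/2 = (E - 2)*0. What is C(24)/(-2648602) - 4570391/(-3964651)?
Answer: 4570391/3964651 ≈ 1.1528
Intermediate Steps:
n(E, V) = 0 (n(E, V) = -2*(E - 2)*0 = -2*(-2 + E)*0 = -2*0 = 0)
C(g) = 0 (C(g) = (6*9)*0 = 54*0 = 0)
C(24)/(-2648602) - 4570391/(-3964651) = 0/(-2648602) - 4570391/(-3964651) = 0*(-1/2648602) - 4570391*(-1/3964651) = 0 + 4570391/3964651 = 4570391/3964651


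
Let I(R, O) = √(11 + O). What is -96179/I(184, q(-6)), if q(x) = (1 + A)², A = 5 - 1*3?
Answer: -96179*√5/10 ≈ -21506.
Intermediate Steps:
A = 2 (A = 5 - 3 = 2)
q(x) = 9 (q(x) = (1 + 2)² = 3² = 9)
-96179/I(184, q(-6)) = -96179/√(11 + 9) = -96179*√5/10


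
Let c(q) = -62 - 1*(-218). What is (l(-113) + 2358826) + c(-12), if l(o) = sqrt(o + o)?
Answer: 2358982 + I*sqrt(226) ≈ 2.359e+6 + 15.033*I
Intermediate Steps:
l(o) = sqrt(2)*sqrt(o) (l(o) = sqrt(2*o) = sqrt(2)*sqrt(o))
c(q) = 156 (c(q) = -62 + 218 = 156)
(l(-113) + 2358826) + c(-12) = (sqrt(2)*sqrt(-113) + 2358826) + 156 = (sqrt(2)*(I*sqrt(113)) + 2358826) + 156 = (I*sqrt(226) + 2358826) + 156 = (2358826 + I*sqrt(226)) + 156 = 2358982 + I*sqrt(226)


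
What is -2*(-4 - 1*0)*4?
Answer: 32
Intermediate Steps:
-2*(-4 - 1*0)*4 = -2*(-4 + 0)*4 = -2*(-4)*4 = 8*4 = 32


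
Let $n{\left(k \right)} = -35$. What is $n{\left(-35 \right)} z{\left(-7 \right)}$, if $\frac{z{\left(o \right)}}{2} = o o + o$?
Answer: $-2940$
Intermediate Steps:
$z{\left(o \right)} = 2 o + 2 o^{2}$ ($z{\left(o \right)} = 2 \left(o o + o\right) = 2 \left(o^{2} + o\right) = 2 \left(o + o^{2}\right) = 2 o + 2 o^{2}$)
$n{\left(-35 \right)} z{\left(-7 \right)} = - 35 \cdot 2 \left(-7\right) \left(1 - 7\right) = - 35 \cdot 2 \left(-7\right) \left(-6\right) = \left(-35\right) 84 = -2940$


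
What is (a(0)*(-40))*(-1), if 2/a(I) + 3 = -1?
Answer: -20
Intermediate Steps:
a(I) = -½ (a(I) = 2/(-3 - 1) = 2/(-4) = 2*(-¼) = -½)
(a(0)*(-40))*(-1) = -½*(-40)*(-1) = 20*(-1) = -20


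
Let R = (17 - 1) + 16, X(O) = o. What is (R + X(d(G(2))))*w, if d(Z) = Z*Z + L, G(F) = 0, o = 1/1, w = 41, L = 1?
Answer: 1353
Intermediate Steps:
o = 1
d(Z) = 1 + Z**2 (d(Z) = Z*Z + 1 = Z**2 + 1 = 1 + Z**2)
X(O) = 1
R = 32 (R = 16 + 16 = 32)
(R + X(d(G(2))))*w = (32 + 1)*41 = 33*41 = 1353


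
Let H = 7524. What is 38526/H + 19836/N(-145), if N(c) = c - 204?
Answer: -22633415/437646 ≈ -51.716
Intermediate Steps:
N(c) = -204 + c
38526/H + 19836/N(-145) = 38526/7524 + 19836/(-204 - 145) = 38526*(1/7524) + 19836/(-349) = 6421/1254 + 19836*(-1/349) = 6421/1254 - 19836/349 = -22633415/437646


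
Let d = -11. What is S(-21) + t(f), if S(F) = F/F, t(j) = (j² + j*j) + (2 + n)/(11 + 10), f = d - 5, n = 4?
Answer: 3593/7 ≈ 513.29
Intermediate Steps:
f = -16 (f = -11 - 5 = -16)
t(j) = 2/7 + 2*j² (t(j) = (j² + j*j) + (2 + 4)/(11 + 10) = (j² + j²) + 6/21 = 2*j² + 6*(1/21) = 2*j² + 2/7 = 2/7 + 2*j²)
S(F) = 1
S(-21) + t(f) = 1 + (2/7 + 2*(-16)²) = 1 + (2/7 + 2*256) = 1 + (2/7 + 512) = 1 + 3586/7 = 3593/7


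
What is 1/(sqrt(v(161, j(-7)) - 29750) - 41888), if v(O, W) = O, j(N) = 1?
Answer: -5984/250662019 - I*sqrt(29589)/1754634133 ≈ -2.3873e-5 - 9.8034e-8*I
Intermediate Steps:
1/(sqrt(v(161, j(-7)) - 29750) - 41888) = 1/(sqrt(161 - 29750) - 41888) = 1/(sqrt(-29589) - 41888) = 1/(I*sqrt(29589) - 41888) = 1/(-41888 + I*sqrt(29589))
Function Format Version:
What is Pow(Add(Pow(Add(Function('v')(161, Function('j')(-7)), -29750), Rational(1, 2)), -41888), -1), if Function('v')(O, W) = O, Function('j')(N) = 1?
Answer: Add(Rational(-5984, 250662019), Mul(Rational(-1, 1754634133), I, Pow(29589, Rational(1, 2)))) ≈ Add(-2.3873e-5, Mul(-9.8034e-8, I))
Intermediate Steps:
Pow(Add(Pow(Add(Function('v')(161, Function('j')(-7)), -29750), Rational(1, 2)), -41888), -1) = Pow(Add(Pow(Add(161, -29750), Rational(1, 2)), -41888), -1) = Pow(Add(Pow(-29589, Rational(1, 2)), -41888), -1) = Pow(Add(Mul(I, Pow(29589, Rational(1, 2))), -41888), -1) = Pow(Add(-41888, Mul(I, Pow(29589, Rational(1, 2)))), -1)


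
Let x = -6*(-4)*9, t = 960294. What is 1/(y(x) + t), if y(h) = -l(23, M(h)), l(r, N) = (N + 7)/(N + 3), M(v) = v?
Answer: 219/210304163 ≈ 1.0413e-6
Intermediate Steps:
l(r, N) = (7 + N)/(3 + N)
x = 216 (x = 24*9 = 216)
y(h) = -(7 + h)/(3 + h)
1/(y(x) + t) = 1/((-7 - 1*216)/(3 + 216) + 960294) = 1/((-7 - 216)/219 + 960294) = 1/((1/219)*(-223) + 960294) = 1/(-223/219 + 960294) = 1/(210304163/219) = 219/210304163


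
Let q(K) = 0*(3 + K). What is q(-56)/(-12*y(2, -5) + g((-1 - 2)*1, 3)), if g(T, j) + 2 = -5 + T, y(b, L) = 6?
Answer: 0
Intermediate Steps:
g(T, j) = -7 + T (g(T, j) = -2 + (-5 + T) = -7 + T)
q(K) = 0
q(-56)/(-12*y(2, -5) + g((-1 - 2)*1, 3)) = 0/(-12*6 + (-7 + (-1 - 2)*1)) = 0/(-72 + (-7 - 3*1)) = 0/(-72 + (-7 - 3)) = 0/(-72 - 10) = 0/(-82) = 0*(-1/82) = 0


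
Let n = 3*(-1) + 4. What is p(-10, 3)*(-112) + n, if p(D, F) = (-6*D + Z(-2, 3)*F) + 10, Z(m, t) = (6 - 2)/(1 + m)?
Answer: -6495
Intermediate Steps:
Z(m, t) = 4/(1 + m)
p(D, F) = 10 - 6*D - 4*F (p(D, F) = (-6*D + (4/(1 - 2))*F) + 10 = (-6*D + (4/(-1))*F) + 10 = (-6*D + (4*(-1))*F) + 10 = (-6*D - 4*F) + 10 = 10 - 6*D - 4*F)
n = 1 (n = -3 + 4 = 1)
p(-10, 3)*(-112) + n = (10 - 6*(-10) - 4*3)*(-112) + 1 = (10 + 60 - 12)*(-112) + 1 = 58*(-112) + 1 = -6496 + 1 = -6495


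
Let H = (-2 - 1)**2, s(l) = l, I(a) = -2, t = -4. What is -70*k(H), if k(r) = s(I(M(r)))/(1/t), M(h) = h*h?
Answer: -560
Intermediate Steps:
M(h) = h**2
H = 9 (H = (-3)**2 = 9)
k(r) = 8 (k(r) = -2/(1/(-4)) = -2/(-1/4) = -2*(-4) = 8)
-70*k(H) = -70*8 = -560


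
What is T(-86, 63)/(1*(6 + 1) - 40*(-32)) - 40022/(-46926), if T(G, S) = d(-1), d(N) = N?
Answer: 259906/305019 ≈ 0.85210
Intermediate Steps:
T(G, S) = -1
T(-86, 63)/(1*(6 + 1) - 40*(-32)) - 40022/(-46926) = -1/(1*(6 + 1) - 40*(-32)) - 40022/(-46926) = -1/(1*7 + 1280) - 40022*(-1/46926) = -1/(7 + 1280) + 20011/23463 = -1/1287 + 20011/23463 = 259906/305019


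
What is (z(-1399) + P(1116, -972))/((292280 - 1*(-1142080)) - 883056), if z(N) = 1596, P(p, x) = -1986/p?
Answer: 296525/102542544 ≈ 0.0028917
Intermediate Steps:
(z(-1399) + P(1116, -972))/((292280 - 1*(-1142080)) - 883056) = (1596 - 1986/1116)/((292280 - 1*(-1142080)) - 883056) = (1596 - 1986*1/1116)/((292280 + 1142080) - 883056) = (1596 - 331/186)/(1434360 - 883056) = (296525/186)/551304 = (296525/186)*(1/551304) = 296525/102542544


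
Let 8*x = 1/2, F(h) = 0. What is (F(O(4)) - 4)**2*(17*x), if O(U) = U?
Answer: 17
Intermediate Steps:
x = 1/16 (x = (1/8)/2 = (1/8)*(1/2) = 1/16 ≈ 0.062500)
(F(O(4)) - 4)**2*(17*x) = (0 - 4)**2*(17*(1/16)) = (-4)**2*(17/16) = 16*(17/16) = 17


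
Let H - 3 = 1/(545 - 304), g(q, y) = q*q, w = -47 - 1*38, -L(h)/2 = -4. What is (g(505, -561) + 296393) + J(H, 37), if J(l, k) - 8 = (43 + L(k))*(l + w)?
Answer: 131885855/241 ≈ 5.4724e+5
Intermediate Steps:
L(h) = 8 (L(h) = -2*(-4) = 8)
w = -85 (w = -47 - 38 = -85)
g(q, y) = q**2
H = 724/241 (H = 3 + 1/(545 - 304) = 3 + 1/241 = 724/241 ≈ 3.0042)
J(l, k) = -4327 + 51*l (J(l, k) = 8 + (43 + 8)*(l - 85) = 8 + 51*(-85 + l) = 8 + (-4335 + 51*l) = -4327 + 51*l)
(g(505, -561) + 296393) + J(H, 37) = (505**2 + 296393) + (-4327 + 51*(724/241)) = (255025 + 296393) + (-4327 + 36924/241) = 551418 - 1005883/241 = 131885855/241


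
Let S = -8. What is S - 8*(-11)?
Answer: 80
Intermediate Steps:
S - 8*(-11) = -8 - 8*(-11) = -8 + 88 = 80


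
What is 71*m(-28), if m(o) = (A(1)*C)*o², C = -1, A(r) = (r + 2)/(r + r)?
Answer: -83496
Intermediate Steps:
A(r) = (2 + r)/(2*r) (A(r) = (2 + r)/((2*r)) = (2 + r)*(1/(2*r)) = (2 + r)/(2*r))
m(o) = -3*o²/2 (m(o) = (((½)*(2 + 1)/1)*(-1))*o² = (((½)*1*3)*(-1))*o² = ((3/2)*(-1))*o² = -3*o²/2)
71*m(-28) = 71*(-3/2*(-28)²) = 71*(-3/2*784) = 71*(-1176) = -83496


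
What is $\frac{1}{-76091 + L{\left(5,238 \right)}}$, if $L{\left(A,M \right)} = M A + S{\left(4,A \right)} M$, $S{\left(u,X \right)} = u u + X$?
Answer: $- \frac{1}{69903} \approx -1.4306 \cdot 10^{-5}$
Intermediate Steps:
$S{\left(u,X \right)} = X + u^{2}$ ($S{\left(u,X \right)} = u^{2} + X = X + u^{2}$)
$L{\left(A,M \right)} = A M + M \left(16 + A\right)$ ($L{\left(A,M \right)} = M A + \left(A + 4^{2}\right) M = A M + \left(A + 16\right) M = A M + \left(16 + A\right) M = A M + M \left(16 + A\right)$)
$\frac{1}{-76091 + L{\left(5,238 \right)}} = \frac{1}{-76091 + 2 \cdot 238 \left(8 + 5\right)} = \frac{1}{-76091 + 2 \cdot 238 \cdot 13} = \frac{1}{-76091 + 6188} = \frac{1}{-69903} = - \frac{1}{69903}$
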